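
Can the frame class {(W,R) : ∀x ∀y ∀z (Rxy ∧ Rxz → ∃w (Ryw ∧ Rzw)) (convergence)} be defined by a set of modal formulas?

Yes: it is convergence, defined by the .2 schema ◇□p → □◇p.

Definable; ◇□p → □◇p defines it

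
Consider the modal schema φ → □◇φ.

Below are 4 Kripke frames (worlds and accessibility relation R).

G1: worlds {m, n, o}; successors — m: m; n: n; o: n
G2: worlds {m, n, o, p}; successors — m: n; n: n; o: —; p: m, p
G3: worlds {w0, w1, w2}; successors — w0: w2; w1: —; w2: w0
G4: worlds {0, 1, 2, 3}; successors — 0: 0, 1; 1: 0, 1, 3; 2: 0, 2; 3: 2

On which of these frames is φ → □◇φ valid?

G3

Frame correspondent (Sahlqvist): ∀x ∀y (Rxy → Ryx) — i.e. symmetry.
G1: fails — Ron but not Rno.
G2: fails — Rpm but not Rmp.
G3: ✓.
G4: fails — R32 but not R23.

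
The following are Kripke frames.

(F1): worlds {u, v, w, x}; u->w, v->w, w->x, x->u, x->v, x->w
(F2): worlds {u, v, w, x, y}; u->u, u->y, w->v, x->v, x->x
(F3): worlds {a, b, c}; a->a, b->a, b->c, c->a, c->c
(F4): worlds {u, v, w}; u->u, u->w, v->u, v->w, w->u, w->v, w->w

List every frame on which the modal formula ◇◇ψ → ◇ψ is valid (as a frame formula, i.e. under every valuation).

(F2), (F3)

Frame correspondent (Sahlqvist): ∀x ∀y ∀z (Rxy ∧ Ryz → Rxz) — i.e. transitivity.
(F1): fails — Rxw and Rwx but not Rxx.
(F2): ✓.
(F3): ✓.
(F4): fails — Ruw and Rwv but not Ruv.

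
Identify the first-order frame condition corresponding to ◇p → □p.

Suppose ◇p→□p is valid. Take Rxy, Rxz and set V(p)={y}. Then ◇p at x, so □p at x, so p at z, i.e. z=y.
Conversely, any frame satisfying ∀x ∀y ∀z (Rxy ∧ Rxz → y = z) validates the schema.
Frame condition: ∀x ∀y ∀z (Rxy ∧ Rxz → y = z).

partial functionality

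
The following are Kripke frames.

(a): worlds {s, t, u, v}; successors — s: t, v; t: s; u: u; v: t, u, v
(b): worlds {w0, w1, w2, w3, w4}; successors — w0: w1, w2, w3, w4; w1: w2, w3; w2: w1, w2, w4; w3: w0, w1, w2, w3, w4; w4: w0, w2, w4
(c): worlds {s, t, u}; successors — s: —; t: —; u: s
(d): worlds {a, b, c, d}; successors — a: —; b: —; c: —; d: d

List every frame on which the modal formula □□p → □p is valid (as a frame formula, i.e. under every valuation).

(b), (d)

The schema corresponds to density: ∀x ∀y (Rxy → ∃z (Rxz ∧ Rzy)).
(a): fails — Rts but no z with Rtz and Rzs.
(b): ✓.
(c): fails — Rus but no z with Ruz and Rzs.
(d): ✓.
Valid on: (b), (d).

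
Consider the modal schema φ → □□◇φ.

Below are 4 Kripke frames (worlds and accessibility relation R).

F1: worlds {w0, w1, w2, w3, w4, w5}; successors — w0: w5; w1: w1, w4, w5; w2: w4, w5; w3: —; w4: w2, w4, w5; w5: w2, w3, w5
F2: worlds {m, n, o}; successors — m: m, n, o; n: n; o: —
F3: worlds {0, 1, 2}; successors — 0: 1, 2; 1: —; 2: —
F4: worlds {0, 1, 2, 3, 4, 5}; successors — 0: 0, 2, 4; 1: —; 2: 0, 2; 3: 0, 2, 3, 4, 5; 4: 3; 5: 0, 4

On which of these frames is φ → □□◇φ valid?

This is the axiom for a generalized confluence (Geach) condition; its first-order frame correspondent is ∀x ∀z (xR²z → ∃w (x = w ∧ zRw)).
F1: fails — w0R²w2 but no w with w0=w and w2Rw.
F2: fails — mR²n but no w with m=w and nRw.
F3: ✓.
F4: fails — 0R²4 but no w with 0=w and 4Rw.
Valid on: F3.

F3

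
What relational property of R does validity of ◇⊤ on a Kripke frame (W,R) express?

seriality: ∀x ∃y Rxy

◇⊤ holds at w iff w has a successor, so frame-validity of ◇⊤ is exactly seriality. Equivalently via □A → ◇A:
Suppose □A→◇A is valid. At any x set V(A)=W. Then □A at x, so ◇A at x, so x has a successor.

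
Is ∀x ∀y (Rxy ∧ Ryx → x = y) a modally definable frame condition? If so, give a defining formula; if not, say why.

Not definable by any modal formula

Modal frame validity is preserved under surjective bounded morphisms.
The 4-cycle (worlds a,b,c,d with a→b→c→d→a) is antisymmetric. Sending even-indexed worlds to s and odd-indexed worlds to t is a surjective bounded morphism onto the two-world frame with s↔t, which is not antisymmetric.
So no modal formula (or set of formulas) defines exactly the antisymmetric frames.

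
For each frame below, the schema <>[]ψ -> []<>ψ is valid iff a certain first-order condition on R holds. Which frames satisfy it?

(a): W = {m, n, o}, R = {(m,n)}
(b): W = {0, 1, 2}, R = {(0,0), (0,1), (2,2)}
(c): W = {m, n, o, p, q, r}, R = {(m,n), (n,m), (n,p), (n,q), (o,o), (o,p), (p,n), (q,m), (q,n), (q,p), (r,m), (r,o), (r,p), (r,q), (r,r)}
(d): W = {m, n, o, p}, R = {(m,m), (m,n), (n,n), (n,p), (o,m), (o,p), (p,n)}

(d)

This is the axiom for convergence; its first-order frame correspondent is forall x forall y forall z (Rxy & Rxz -> exists w (Ryw & Rzw)).
(a): fails — Rmn and Rmn but n and n have no common successor.
(b): fails — R00 and R01 but 0 and 1 have no common successor.
(c): fails — Rop and Roo but p and o have no common successor.
(d): holds.
Valid on: (d).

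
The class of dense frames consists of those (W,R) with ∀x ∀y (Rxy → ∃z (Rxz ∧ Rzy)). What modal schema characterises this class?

□□ψ → □ψ

A defining formula is □□ψ → □ψ (the C4 axiom).
Suppose □□ψ→□ψ is valid. Take Rxy and set V(ψ)={w : xR²w}. Then □□ψ at x, so □ψ at x, so ψ at y, i.e. ∃z(Rxz∧Rzy).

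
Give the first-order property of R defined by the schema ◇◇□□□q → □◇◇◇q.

This is a Sahlqvist (Geach-type) schema ◇^2□^3q → □^1◇^3q.
First-order correspondent: ∀x ∀y ∀z ((xR²y ∧ xRz) → ∃w (yR³w ∧ zR³w)).

∀x ∀y ∀z ((xR²y ∧ xRz) → ∃w (yR³w ∧ zR³w))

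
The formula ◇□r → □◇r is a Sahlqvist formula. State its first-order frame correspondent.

Convergence

This schema is the .2 axiom.
Its frame correspondent is convergence — ∀x ∀y ∀z (Rxy ∧ Rxz → ∃w (Ryw ∧ Rzw)).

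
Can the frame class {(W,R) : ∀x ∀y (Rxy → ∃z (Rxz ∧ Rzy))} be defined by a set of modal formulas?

Definable; □□p → □p defines it

This is a Sahlqvist condition; the C4 axiom □□p → □p defines it.
Suppose □□p→□p is valid. Take Rxy and set V(p)={w : xR²w}. Then □□p at x, so □p at x, so p at y, i.e. ∃z(Rxz∧Rzy).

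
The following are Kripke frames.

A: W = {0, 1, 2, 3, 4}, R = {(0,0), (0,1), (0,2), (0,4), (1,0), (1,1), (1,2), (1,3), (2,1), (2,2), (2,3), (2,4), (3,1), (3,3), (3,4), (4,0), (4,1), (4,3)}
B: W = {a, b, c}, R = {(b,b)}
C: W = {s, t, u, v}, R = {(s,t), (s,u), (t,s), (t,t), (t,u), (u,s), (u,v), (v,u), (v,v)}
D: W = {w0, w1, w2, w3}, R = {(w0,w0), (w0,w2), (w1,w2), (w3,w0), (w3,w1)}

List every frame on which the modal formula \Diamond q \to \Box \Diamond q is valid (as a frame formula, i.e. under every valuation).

B

The schema corresponds to the Euclidean property: \forall x \forall y \forall z (Rxy \wedge Rxz \to Ryz).
A: fails — R02 and R00 but not R20.
B: satisfies the condition.
C: fails — Rsu and Rsu but not Ruu.
D: fails — Rw0w2 and Rw0w2 but not Rw2w2.
Valid on: B.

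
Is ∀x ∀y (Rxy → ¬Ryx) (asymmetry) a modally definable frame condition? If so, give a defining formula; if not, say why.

Modal frame validity is preserved under surjective bounded morphisms.
The 3-cycle (worlds 0,1,2 with 0→1→2→0) is asymmetric. Mapping every world to a single reflexive point • is a surjective bounded morphism, and the reflexive point is not asymmetric (R•• but asymmetry requires ¬R••).
So no modal formula (or set of formulas) defines exactly the asymmetric frames.

No — not modally definable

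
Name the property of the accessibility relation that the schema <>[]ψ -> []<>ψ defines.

This schema is the .2 axiom.
It corresponds to convergence: forall x forall y forall z (Rxy & Rxz -> exists w (Ryw & Rzw)).

convergence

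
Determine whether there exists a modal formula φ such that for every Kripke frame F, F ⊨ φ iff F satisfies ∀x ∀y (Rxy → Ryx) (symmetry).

Definable; q → □◇q defines it

The condition is symmetry. A defining modal formula is q → □◇q.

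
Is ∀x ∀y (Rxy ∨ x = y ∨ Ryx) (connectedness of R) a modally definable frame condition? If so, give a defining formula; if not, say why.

If a class were modally definable it would be closed under disjoint unions (Goldblatt–Thomason).
Take 3 disjoint single-world reflexive frames: each is trivially connected, but their disjoint union has 3 worlds with no edge between distinct components, so it is not connected.
Hence connectedness of R is not modally definable.

Not definable by any modal formula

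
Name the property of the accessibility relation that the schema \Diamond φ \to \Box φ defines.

partial functionality

Suppose ◇φ→□φ is valid. Take Rxy, Rxz and set V(φ)={y}. Then ◇φ at x, so □φ at x, so φ at z, i.e. z=y.
The converse is a direct semantic check.
Frame condition: \forall x \forall y \forall z (Rxy \wedge Rxz \to y = z).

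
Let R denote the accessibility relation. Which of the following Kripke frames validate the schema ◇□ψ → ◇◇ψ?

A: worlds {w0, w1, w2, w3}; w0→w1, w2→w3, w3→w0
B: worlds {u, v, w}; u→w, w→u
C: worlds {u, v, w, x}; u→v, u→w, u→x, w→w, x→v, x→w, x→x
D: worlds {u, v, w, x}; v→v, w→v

B, D

Frame correspondent (Sahlqvist): ∀x ∀y (xRy → ∃w (yRw ∧ xR²w)) — i.e. a generalized confluence (Geach) condition.
A: fails — w0Rw1 but no w with w1Rw and w0R²w.
B: ✓.
C: fails — uRv but no t with vRt and uR²t.
D: ✓.
Valid on: B, D.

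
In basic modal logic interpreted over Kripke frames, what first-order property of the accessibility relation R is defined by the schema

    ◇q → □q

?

partial functionality

This is the CD axiom.
It corresponds to partial functionality: ∀x ∀y ∀z (Rxy ∧ Rxz → y = z).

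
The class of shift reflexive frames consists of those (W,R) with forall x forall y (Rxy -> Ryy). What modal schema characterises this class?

□(□s → s)

A defining formula is □(□s → s) (the T□ axiom).
Suppose □(□s→s) is valid. Take Rxy and set V(s)={w : Ryw}. Then at y, □s holds; since □(□s→s) at x, □s→s at y, so s at y, i.e. Ryy.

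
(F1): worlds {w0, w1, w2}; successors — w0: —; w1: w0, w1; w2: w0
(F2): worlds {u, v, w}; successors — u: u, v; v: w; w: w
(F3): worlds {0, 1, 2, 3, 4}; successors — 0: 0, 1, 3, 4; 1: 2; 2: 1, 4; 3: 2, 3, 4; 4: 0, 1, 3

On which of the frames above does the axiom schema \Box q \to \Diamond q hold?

(F2), (F3)

This is the axiom for seriality; its first-order frame correspondent is \forall x \exists y Rxy.
(F1): fails — world w0 has no successor.
(F2): holds.
(F3): holds.
Valid on: (F2), (F3).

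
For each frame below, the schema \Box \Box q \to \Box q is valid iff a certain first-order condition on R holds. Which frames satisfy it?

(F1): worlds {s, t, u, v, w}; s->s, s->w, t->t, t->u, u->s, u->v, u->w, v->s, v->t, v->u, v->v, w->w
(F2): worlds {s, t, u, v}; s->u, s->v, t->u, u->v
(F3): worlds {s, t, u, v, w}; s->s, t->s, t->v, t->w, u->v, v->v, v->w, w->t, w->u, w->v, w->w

Frame correspondent (Sahlqvist): \forall x \forall y (Rxy \to \exists z (Rxz \wedge Rzy)) — i.e. density.
(F1): ✓.
(F2): fails — Rsu but no z with Rsz and Rzu.
(F3): ✓.

(F1), (F3)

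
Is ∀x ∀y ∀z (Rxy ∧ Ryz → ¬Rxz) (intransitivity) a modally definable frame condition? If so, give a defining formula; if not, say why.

Not definable by any modal formula

Any modally definable frame class is closed under surjective bounded morphisms.
The 7-cycle (worlds s,t,u,v,w,x,y with s→t→u→v→w→x→y→s) is intransitive. Mapping every world to a single reflexive point • is a surjective bounded morphism; the reflexive point is not intransitive (R••∧R•• but R••).
So the class is not modally definable.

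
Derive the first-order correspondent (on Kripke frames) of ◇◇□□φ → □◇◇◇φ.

∀x ∀y ∀z ((xR²y ∧ xRz) → ∃w (yR²w ∧ zR³w))

This is a Sahlqvist (Geach-type) schema ◇^2□^2φ → □^1◇^3φ.
First-order correspondent: ∀x ∀y ∀z ((xR²y ∧ xRz) → ∃w (yR²w ∧ zR³w)).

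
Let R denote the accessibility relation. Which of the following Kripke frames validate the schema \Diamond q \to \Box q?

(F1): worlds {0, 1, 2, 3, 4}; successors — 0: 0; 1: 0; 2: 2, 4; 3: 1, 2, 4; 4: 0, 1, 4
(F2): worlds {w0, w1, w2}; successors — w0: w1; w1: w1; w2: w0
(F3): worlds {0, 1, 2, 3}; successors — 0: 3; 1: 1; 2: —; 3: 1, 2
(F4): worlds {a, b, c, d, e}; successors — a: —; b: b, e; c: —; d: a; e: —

This is the axiom for partial functionality; its first-order frame correspondent is \forall x \forall y \forall z (Rxy \wedge Rxz \to y = z).
(F1): fails — 2 sees both 2 and 4.
(F2): holds.
(F3): fails — 3 sees both 1 and 2.
(F4): fails — b sees both b and e.

(F2)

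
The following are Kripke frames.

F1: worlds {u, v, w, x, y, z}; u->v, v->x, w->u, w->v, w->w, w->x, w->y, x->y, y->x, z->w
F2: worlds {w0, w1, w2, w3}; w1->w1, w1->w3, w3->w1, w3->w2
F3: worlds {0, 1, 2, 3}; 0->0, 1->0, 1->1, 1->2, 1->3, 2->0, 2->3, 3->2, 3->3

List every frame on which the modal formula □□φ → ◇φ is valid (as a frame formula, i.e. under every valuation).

The schema corresponds to a generalized confluence (Geach) condition: ∀x ∃w (xR²w ∧ xRw).
F1: fails — at u but no t with uR²t and uRt.
F2: fails — at w0 but no w with w0R²w and w0Rw.
F3: satisfies the condition.
Valid on: F3.

F3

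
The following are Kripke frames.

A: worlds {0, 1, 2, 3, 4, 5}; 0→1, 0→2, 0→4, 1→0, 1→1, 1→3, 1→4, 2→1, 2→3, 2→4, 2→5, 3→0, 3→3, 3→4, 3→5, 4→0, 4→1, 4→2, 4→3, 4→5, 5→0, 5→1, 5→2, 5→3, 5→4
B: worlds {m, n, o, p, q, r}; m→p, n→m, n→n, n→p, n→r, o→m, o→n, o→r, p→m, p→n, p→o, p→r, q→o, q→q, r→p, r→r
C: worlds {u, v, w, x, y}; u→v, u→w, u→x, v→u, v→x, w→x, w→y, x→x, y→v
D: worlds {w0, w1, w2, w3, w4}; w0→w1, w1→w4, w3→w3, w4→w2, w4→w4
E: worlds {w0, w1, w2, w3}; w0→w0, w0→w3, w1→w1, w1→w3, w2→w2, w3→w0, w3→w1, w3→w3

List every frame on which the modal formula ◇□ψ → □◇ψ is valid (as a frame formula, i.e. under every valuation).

This is the axiom for convergence; its first-order frame correspondent is ∀x ∀y ∀z (Rxy ∧ Rxz → ∃w (Ryw ∧ Rzw)).
A: satisfies the condition.
B: fails — Rnm and Rnp but m and p have no common successor.
C: fails — Rwx and Rwy but x and y have no common successor.
D: fails — Rw4w4 and Rw4w2 but w4 and w2 have no common successor.
E: satisfies the condition.

A, E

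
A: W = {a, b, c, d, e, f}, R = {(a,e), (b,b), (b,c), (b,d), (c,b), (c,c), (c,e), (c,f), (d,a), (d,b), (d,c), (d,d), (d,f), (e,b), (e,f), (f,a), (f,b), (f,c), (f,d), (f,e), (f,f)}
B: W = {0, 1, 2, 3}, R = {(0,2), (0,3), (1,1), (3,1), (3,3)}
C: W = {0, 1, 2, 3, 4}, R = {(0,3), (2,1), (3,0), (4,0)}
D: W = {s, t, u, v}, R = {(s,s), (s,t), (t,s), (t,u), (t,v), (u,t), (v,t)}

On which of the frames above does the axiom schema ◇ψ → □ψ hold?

This is the axiom for partial functionality; its first-order frame correspondent is ∀x ∀y ∀z (Rxy ∧ Rxz → y = z).
A: fails — b sees both b and c.
B: fails — 0 sees both 2 and 3.
C: ✓.
D: fails — s sees both s and t.

C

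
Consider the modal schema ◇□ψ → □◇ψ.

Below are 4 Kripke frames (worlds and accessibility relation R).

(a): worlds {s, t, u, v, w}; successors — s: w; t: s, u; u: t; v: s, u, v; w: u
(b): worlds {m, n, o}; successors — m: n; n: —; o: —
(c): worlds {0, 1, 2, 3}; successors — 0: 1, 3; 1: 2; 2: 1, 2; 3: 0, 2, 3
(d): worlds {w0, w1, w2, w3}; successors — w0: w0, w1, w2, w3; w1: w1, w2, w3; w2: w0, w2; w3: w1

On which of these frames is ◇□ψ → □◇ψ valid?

Frame correspondent (Sahlqvist): ∀x ∀y ∀z (Rxy ∧ Rxz → ∃w (Ryw ∧ Rzw)) — i.e. convergence.
(a): fails — Rts and Rtu but s and u have no common successor.
(b): fails — Rmn and Rmn but n and n have no common successor.
(c): ✓.
(d): fails — Rw0w2 and Rw0w3 but w2 and w3 have no common successor.
Valid on: (c).

(c)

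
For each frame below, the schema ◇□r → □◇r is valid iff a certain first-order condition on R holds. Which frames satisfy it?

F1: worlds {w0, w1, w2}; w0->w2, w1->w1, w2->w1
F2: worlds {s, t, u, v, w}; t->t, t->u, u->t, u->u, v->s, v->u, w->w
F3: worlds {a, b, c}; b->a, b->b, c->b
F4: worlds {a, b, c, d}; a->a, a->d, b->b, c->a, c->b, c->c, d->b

F1

The schema corresponds to convergence: ∀x ∀y ∀z (Rxy ∧ Rxz → ∃w (Ryw ∧ Rzw)).
F1: condition met.
F2: fails — Rvu and Rvs but u and s have no common successor.
F3: fails — Rba and Rba but a and a have no common successor.
F4: fails — Raa and Rad but a and d have no common successor.
Valid on: F1.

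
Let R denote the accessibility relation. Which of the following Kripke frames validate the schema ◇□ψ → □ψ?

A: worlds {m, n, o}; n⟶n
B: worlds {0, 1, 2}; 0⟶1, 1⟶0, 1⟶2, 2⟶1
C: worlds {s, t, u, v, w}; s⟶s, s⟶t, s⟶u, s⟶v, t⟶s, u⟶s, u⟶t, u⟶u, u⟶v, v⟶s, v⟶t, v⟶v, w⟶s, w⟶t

A

The schema corresponds to the Euclidean property: ∀x ∀y ∀z (Rxy ∧ Rxz → Ryz).
A: holds.
B: fails — R01 and R01 but not R11.
C: fails — Rsv and Rsu but not Rvu.
Valid on: A.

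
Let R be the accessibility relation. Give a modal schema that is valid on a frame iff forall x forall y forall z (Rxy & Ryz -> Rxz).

This is transitivity; the standard corresponding axiom is 4: □ψ → □□ψ.
Suppose □ψ→□□ψ is valid. Take Rxy, Ryz and set V(ψ)={w : Rxw}. Then □ψ at x, so □□ψ at x, so □ψ at y, so ψ at z, i.e. Rxz.

□ψ → □□ψ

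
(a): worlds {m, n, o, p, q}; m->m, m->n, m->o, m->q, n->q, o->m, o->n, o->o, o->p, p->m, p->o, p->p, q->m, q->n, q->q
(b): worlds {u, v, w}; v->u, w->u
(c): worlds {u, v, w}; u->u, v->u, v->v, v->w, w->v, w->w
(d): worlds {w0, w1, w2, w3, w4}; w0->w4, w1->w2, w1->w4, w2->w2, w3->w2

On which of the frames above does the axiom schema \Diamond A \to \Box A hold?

(b)

The schema corresponds to partial functionality: \forall x \forall y \forall z (Rxy \wedge Rxz \to y = z).
(a): fails — m sees both m and n.
(b): satisfies the condition.
(c): fails — v sees both u and v.
(d): fails — w1 sees both w2 and w4.
Valid on: (b).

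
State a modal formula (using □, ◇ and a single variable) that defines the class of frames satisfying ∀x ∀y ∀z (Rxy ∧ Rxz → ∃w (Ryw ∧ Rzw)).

This is convergence; the standard corresponding axiom is .2: ◇□ψ → □◇ψ.
Suppose ◇□ψ→□◇ψ is valid. Take Rxy, Rxz and set V(ψ)={w : Ryw}. Then □ψ at y so ◇□ψ at x, so □◇ψ at x, so ◇ψ at z, giving w with Rzw and Ryw.

◇□ψ → □◇ψ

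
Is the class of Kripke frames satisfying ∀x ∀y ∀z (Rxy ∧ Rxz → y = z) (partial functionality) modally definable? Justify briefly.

Yes, by ◇p → □p

Yes: it is partial functionality, defined by the CD schema ◇p → □p.
Suppose ◇p→□p is valid. Take Rxy, Rxz and set V(p)={y}. Then ◇p at x, so □p at x, so p at z, i.e. z=y.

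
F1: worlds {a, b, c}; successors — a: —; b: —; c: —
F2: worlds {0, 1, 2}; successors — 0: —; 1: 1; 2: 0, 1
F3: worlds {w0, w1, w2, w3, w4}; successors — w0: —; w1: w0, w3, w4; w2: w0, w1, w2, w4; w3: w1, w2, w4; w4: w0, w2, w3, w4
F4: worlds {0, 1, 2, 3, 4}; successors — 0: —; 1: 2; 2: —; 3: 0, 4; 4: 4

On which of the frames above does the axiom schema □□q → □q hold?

Frame correspondent (Sahlqvist): ∀x ∀y (Rxy → ∃z (Rxz ∧ Rzy)) — i.e. density.
F1: condition met.
F2: fails — R20 but no z with R2z and Rz0.
F3: condition met.
F4: fails — R12 but no z with R1z and Rz2.

F1, F3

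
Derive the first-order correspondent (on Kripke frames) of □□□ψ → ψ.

∀x ∃w (xR³w ∧ x = w)

This is a Sahlqvist (Geach-type) schema ◇^0□^3ψ → □^0◇^0ψ.
Minimal-valuation argument: fix x; take any y with xR^0y and any z with xR^0z. Set V(ψ) to the set of worlds R-reachable from y in exactly 3 steps. Then □^3ψ holds at y, so the antecedent holds at x; validity forces ◇^0ψ at z, giving a w with zR^0w and yR^3w.
First-order correspondent: ∀x ∃w (xR³w ∧ x = w).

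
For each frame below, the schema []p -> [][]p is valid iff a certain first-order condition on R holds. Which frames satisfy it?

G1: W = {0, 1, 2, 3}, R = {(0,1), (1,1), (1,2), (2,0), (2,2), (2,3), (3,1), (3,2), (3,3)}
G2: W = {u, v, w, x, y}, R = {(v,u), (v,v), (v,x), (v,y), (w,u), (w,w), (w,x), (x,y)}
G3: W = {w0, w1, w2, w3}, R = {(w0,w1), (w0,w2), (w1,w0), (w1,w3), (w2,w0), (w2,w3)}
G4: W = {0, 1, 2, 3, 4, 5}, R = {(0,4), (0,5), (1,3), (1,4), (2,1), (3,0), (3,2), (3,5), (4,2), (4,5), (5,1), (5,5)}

Frame correspondent (Sahlqvist): forall x forall y forall z (Rxy & Ryz -> Rxz) — i.e. transitivity.
G1: fails — R32 and R20 but not R30.
G2: fails — Rwx and Rxy but not Rwy.
G3: fails — Rw1w0 and Rw0w1 but not Rw1w1.
G4: fails — R32 and R21 but not R31.

none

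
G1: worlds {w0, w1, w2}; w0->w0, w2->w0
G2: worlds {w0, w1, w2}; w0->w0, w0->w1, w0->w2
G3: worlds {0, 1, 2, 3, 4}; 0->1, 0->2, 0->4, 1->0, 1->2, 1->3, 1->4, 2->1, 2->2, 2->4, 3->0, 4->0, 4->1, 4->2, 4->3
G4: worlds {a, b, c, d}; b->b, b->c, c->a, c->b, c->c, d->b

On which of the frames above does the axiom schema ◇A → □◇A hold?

G1

This is the axiom for the Euclidean property; its first-order frame correspondent is ∀x ∀y ∀z (Rxy ∧ Rxz → Ryz).
G1: holds.
G2: fails — Rw0w1 and Rw0w1 but not Rw1w1.
G3: fails — R01 and R01 but not R11.
G4: fails — Rcb and Rca but not Rba.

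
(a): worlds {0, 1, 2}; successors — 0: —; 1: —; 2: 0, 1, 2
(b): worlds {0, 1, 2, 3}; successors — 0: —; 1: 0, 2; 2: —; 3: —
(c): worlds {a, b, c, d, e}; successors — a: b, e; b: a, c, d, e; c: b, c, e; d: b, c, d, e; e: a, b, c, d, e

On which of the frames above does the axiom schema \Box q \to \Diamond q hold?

(c)

The schema corresponds to seriality: \forall x \exists y Rxy.
(a): fails — world 0 has no successor.
(b): fails — world 0 has no successor.
(c): holds.
Valid on: (c).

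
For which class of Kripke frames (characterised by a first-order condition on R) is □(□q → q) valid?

shift-reflexivity

Suppose □(□q→q) is valid. Take Rxy and set V(q)={w : Ryw}. Then at y, □q holds; since □(□q→q) at x, □q→q at y, so q at y, i.e. Ryy.
Conversely, on a frame with shift-reflexivity the schema holds at every world under every valuation.
So the correspondent is shift-reflexivity.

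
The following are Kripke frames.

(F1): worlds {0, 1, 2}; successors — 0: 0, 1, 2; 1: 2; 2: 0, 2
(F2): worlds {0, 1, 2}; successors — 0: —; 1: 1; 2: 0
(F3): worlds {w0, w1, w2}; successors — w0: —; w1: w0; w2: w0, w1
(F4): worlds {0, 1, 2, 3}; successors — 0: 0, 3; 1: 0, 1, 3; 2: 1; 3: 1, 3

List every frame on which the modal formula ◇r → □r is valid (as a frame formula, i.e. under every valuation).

This is the axiom for partial functionality; its first-order frame correspondent is ∀x ∀y ∀z (Rxy ∧ Rxz → y = z).
(F1): fails — 0 sees both 0 and 1.
(F2): condition met.
(F3): fails — w2 sees both w0 and w1.
(F4): fails — 0 sees both 0 and 3.

(F2)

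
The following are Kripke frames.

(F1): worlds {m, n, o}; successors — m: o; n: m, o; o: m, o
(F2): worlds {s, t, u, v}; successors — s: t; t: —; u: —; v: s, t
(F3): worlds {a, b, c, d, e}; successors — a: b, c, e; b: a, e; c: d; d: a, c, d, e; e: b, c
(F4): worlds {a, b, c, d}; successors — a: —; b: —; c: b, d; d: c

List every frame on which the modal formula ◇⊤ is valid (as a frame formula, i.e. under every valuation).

(F1), (F3)

Frame correspondent (Sahlqvist): ∀x ∃y Rxy — i.e. seriality.
(F1): holds.
(F2): fails — world t has no successor.
(F3): holds.
(F4): fails — world a has no successor.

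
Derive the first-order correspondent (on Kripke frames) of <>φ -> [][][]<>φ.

This is a Sahlqvist (Geach-type) schema ◇^1□^0φ → □^3◇^1φ.
Minimal-valuation argument: fix x; take any y with xR^1y and any z with xR^3z. Set V(φ) to the set of worlds R-reachable from y in exactly 0 steps. Then □^0φ holds at y, so the antecedent holds at x; validity forces ◇^1φ at z, giving a w with zR^1w and yR^0w.
First-order correspondent: forall x forall y forall z ((xRy & x R^3 z) -> exists w (y = w & zRw)).

forall x forall y forall z ((xRy & x R^3 z) -> exists w (y = w & zRw))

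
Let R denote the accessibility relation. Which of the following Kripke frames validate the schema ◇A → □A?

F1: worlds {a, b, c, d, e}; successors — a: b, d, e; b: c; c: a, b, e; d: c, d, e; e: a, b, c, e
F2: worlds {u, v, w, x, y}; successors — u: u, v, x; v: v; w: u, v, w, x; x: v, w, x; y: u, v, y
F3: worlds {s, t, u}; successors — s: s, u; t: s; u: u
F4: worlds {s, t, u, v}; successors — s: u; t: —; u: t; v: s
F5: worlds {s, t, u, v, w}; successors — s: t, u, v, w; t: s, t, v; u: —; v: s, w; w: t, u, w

F4

This is the axiom for partial functionality; its first-order frame correspondent is ∀x ∀y ∀z (Rxy ∧ Rxz → y = z).
F1: fails — a sees both b and d.
F2: fails — u sees both u and v.
F3: fails — s sees both s and u.
F4: satisfies the condition.
F5: fails — s sees both t and u.
Valid on: F4.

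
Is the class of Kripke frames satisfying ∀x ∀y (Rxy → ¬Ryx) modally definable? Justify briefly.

Not definable by any modal formula

Any modally definable frame class is closed under surjective bounded morphisms.
The 5-cycle (worlds 0,1,2,3,4 with 0→1→2→3→4→0) is asymmetric. Mapping every world to a single reflexive point • is a surjective bounded morphism, and the reflexive point is not asymmetric (R•• but asymmetry requires ¬R••).
Hence asymmetry is not modally definable.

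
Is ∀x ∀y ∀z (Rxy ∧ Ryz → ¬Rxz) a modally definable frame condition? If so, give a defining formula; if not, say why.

No — not modally definable

Any modally definable frame class is closed under surjective bounded morphisms.
The 3-cycle (worlds w0,w1,w2 with w0→w1→w2→w0) is intransitive. Mapping every world to a single reflexive point • is a surjective bounded morphism; the reflexive point is not intransitive (R••∧R•• but R••).
So the class is not modally definable.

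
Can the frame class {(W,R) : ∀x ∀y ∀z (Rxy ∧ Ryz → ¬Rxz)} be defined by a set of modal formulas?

If a class were modally definable it would be closed under surjective bounded morphisms (Goldblatt–Thomason).
The 7-cycle (worlds 0,1,2,3,4,5,6 with 0→1→2→3→4→5→6→0) is intransitive. Mapping every world to a single reflexive point • is a surjective bounded morphism; the reflexive point is not intransitive (R••∧R•• but R••).
So no modal formula (or set of formulas) defines exactly the intransitive frames.

No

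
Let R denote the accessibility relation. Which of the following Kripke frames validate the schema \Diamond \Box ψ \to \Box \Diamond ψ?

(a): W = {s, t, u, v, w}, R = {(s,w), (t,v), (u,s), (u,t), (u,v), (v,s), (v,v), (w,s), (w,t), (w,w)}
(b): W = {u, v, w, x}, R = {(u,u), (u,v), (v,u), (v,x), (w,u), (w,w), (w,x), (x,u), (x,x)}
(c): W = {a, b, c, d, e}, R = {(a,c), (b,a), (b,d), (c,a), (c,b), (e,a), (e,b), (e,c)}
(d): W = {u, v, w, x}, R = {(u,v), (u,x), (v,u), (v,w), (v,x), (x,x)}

(b)

Frame correspondent (Sahlqvist): \forall x \forall y \forall z (Rxy \wedge Rxz \to \exists w (Ryw \wedge Rzw)) — i.e. convergence.
(a): fails — Ruv and Rus but v and s have no common successor.
(b): satisfies the condition.
(c): fails — Rba and Rbd but a and d have no common successor.
(d): fails — Rvw and Rvw but w and w have no common successor.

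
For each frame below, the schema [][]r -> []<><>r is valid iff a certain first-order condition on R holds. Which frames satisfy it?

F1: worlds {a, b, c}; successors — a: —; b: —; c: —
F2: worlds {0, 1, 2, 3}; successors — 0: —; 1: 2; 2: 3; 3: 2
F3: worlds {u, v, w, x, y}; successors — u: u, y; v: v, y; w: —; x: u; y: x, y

Frame correspondent (Sahlqvist): forall x forall z (xRz -> exists w (x R^2 w & z R^2 w)) — i.e. a generalized confluence (Geach) condition.
F1: ✓.
F2: fails — 1R2 but no w with 1R²w and 2R²w.
F3: ✓.
Valid on: F1, F3.

F1, F3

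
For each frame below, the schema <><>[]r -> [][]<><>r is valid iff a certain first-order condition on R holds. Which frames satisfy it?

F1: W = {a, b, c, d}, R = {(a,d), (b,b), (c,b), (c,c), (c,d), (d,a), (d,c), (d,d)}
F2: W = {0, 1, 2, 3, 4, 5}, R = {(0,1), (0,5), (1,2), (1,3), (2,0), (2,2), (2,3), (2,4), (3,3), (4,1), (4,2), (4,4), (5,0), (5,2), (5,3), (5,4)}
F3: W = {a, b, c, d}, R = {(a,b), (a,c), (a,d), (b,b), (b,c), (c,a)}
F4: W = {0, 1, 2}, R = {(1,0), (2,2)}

The schema corresponds to a generalized confluence (Geach) condition: forall x forall y forall z ((x R^2 y & x R^2 z) -> exists w (yRw & z R^2 w)).
F1: fails — cR²a, cR²b but no w with aRw and bR²w.
F2: fails — 0R²0, 0R²0 but no w with 0Rw and 0R²w.
F3: fails — aR²c, aR²c but no w with cRw and cR²w.
F4: holds.
Valid on: F4.

F4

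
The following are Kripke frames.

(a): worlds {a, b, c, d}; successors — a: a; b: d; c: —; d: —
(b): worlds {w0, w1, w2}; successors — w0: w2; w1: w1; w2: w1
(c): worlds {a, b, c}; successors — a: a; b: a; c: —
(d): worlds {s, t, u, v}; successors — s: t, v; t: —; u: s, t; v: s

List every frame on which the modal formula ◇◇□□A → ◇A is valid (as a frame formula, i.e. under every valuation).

(a), (c)

Frame correspondent (Sahlqvist): ∀x ∀y (xR²y → ∃w (yR²w ∧ xRw)) — i.e. a generalized confluence (Geach) condition.
(a): satisfies the condition.
(b): fails — w0R²w1 but no w with w1R²w and w0Rw.
(c): satisfies the condition.
(d): fails — sR²s but no w with sR²w and sRw.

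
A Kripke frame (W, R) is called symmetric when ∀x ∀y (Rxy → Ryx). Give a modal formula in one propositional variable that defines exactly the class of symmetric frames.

r → □◇r

A defining formula is r → □◇r (the B axiom).
Suppose r→□◇r is valid. Take Rxy and set V(r)={x}. Then r at x, so □◇r at x, so ◇r at y, so some z with Ryz has r; z=x, i.e. Ryx.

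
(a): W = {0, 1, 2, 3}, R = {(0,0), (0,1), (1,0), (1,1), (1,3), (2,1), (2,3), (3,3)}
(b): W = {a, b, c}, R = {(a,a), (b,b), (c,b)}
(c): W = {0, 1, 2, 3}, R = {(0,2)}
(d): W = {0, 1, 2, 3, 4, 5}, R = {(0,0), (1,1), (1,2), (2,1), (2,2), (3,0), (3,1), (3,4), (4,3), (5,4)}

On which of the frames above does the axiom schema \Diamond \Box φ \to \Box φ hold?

The schema corresponds to the Euclidean property: \forall x \forall y \forall z (Rxy \wedge Rxz \to Ryz).
(a): fails — R10 and R13 but not R03.
(b): ✓.
(c): fails — R02 and R02 but not R22.
(d): fails — R34 and R34 but not R44.

(b)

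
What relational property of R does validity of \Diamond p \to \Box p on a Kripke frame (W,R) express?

Suppose ◇p→□p is valid. Take Rxy, Rxz and set V(p)={y}. Then ◇p at x, so □p at x, so p at z, i.e. z=y.
The converse is a direct semantic check.
So the correspondent is partial functionality.

partial functionality: \forall x \forall y \forall z (Rxy \wedge Rxz \to y = z)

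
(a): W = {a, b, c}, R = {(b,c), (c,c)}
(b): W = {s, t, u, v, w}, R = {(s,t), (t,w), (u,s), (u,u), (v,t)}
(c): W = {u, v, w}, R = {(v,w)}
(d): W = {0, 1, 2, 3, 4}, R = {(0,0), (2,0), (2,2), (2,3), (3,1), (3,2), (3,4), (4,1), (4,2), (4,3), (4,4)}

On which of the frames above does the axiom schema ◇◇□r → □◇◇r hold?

(a), (c)

This is the axiom for a generalized confluence (Geach) condition; its first-order frame correspondent is ∀x ∀y ∀z ((xR²y ∧ xRz) → ∃w (yRw ∧ zR²w)).
(a): holds.
(b): fails — sR²w, sRt but no w* with wRw* and tR²w*.
(c): holds.
(d): fails — 2R²1, 2R0 but no w with 1Rw and 0R²w.
Valid on: (a), (c).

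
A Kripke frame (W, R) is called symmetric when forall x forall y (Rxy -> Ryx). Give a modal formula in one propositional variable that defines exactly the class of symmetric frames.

The condition is symmetry. The B schema r → □◇r defines it.

r → □◇r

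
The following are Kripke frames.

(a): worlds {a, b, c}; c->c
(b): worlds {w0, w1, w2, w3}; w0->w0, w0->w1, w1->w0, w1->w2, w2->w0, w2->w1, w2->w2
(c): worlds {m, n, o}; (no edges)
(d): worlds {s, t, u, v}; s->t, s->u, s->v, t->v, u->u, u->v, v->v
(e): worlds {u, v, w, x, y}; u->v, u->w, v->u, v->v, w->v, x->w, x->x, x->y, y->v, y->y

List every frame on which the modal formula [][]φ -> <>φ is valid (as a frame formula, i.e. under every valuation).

The schema corresponds to a generalized confluence (Geach) condition: forall x exists w (x R^2 w & xRw).
(a): fails — at a but no w with aR²w and aRw.
(b): fails — at w3 but no w with w3R²w and w3Rw.
(c): fails — at m but no w with mR²w and mRw.
(d): satisfies the condition.
(e): satisfies the condition.

(d), (e)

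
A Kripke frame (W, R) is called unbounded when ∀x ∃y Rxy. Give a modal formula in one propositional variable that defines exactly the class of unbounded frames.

The condition is seriality. The D schema □p → ◇p defines it.
Suppose □p→◇p is valid. At any x set V(p)=W. Then □p at x, so ◇p at x, so x has a successor.

□p → ◇p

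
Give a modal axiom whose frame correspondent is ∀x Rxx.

□p → p

This is reflexivity; the standard corresponding axiom is T: □p → p.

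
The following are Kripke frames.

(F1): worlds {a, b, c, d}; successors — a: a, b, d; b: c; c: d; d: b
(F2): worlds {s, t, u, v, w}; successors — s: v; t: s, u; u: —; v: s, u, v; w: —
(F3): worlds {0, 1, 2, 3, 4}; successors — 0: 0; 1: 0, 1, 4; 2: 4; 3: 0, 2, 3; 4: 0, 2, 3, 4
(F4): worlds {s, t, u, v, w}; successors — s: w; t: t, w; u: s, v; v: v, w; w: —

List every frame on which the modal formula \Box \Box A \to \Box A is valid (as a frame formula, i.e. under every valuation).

The schema corresponds to density: \forall x \forall y (Rxy \to \exists z (Rxz \wedge Rzy)).
(F1): fails — Rbc but no z with Rbz and Rzc.
(F2): fails — Rts but no z with Rtz and Rzs.
(F3): holds.
(F4): fails — Rus but no z with Ruz and Rzs.
Valid on: (F3).

(F3)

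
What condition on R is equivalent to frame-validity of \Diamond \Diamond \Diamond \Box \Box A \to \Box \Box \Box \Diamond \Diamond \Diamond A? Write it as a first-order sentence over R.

This is a Sahlqvist (Geach-type) schema ◇^3□^2A → □^3◇^3A.
Minimal-valuation argument: fix x; take any y with xR^3y and any z with xR^3z. Set V(A) to the set of worlds R-reachable from y in exactly 2 steps. Then □^2A holds at y, so the antecedent holds at x; validity forces ◇^3A at z, giving a w with zR^3w and yR^2w.
First-order correspondent: \forall x \forall y \forall z ((x R^3 y \wedge x R^3 z) \to \exists w (y R^2 w \wedge z R^3 w)).

\forall x \forall y \forall z ((x R^3 y \wedge x R^3 z) \to \exists w (y R^2 w \wedge z R^3 w))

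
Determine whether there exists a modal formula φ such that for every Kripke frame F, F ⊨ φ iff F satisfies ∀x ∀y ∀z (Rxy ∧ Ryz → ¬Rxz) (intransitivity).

Modal frame validity is preserved under surjective bounded morphisms.
The 5-cycle (worlds s,t,u,v,w with s→t→u→v→w→s) is intransitive. Mapping every world to a single reflexive point • is a surjective bounded morphism; the reflexive point is not intransitive (R••∧R•• but R••).
Hence intransitivity is not modally definable.

No — not modally definable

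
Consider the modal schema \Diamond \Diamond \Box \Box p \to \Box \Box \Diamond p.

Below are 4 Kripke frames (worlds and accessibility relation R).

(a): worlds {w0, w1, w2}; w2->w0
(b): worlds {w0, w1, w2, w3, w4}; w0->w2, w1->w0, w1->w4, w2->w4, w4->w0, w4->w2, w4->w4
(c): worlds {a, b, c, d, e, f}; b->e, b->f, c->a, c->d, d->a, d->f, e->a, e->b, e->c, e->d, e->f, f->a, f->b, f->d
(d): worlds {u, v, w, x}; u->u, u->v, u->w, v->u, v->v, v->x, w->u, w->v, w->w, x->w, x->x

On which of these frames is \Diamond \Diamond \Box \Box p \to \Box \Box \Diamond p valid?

(a), (d)

The schema corresponds to a generalized confluence (Geach) condition: \forall x \forall y \forall z ((x R^2 y \wedge x R^2 z) \to \exists w (y R^2 w \wedge zRw)).
(a): holds.
(b): fails — w1R²w0, w1R²w0 but no w with w0R²w and w0Rw.
(c): fails — bR²a, bR²a but no w with aR²w and aRw.
(d): holds.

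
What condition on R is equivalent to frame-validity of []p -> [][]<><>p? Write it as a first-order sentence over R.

This is a Sahlqvist (Geach-type) schema ◇^0□^1p → □^2◇^2p.
Minimal-valuation argument: fix x; take any y with xR^0y and any z with xR^2z. Set V(p) to the set of worlds R-reachable from y in exactly 1 step. Then □^1p holds at y, so the antecedent holds at x; validity forces ◇^2p at z, giving a w with zR^2w and yR^1w.
First-order correspondent: forall x forall z (x R^2 z -> exists w (xRw & z R^2 w)).

forall x forall z (x R^2 z -> exists w (xRw & z R^2 w))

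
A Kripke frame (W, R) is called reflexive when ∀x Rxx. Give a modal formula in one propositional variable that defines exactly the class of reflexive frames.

The condition is reflexivity. The T schema □q → q defines it.
Suppose □q→q is valid. At any x set V(q)={w : Rxw}. Then □q holds at x, so q holds at x, i.e. Rxx.

□q → q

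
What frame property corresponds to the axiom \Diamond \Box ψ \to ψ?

symmetry: \forall x \forall y (Rxy \to Ryx)

Replacing ψ by ¬ψ and contraposing gives the equivalent schema ψ → □◇ψ.
Suppose ψ→□◇ψ is valid. Take Rxy and set V(ψ)={x}. Then ψ at x, so □◇ψ at x, so ◇ψ at y, so some z with Ryz has ψ; z=x, i.e. Ryx.
The converse is a direct semantic check.
So the correspondent is symmetry.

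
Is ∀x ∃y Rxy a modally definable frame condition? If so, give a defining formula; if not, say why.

The condition is seriality. A defining modal formula is □p → ◇p.
Suppose □p→◇p is valid. At any x set V(p)=W. Then □p at x, so ◇p at x, so x has a successor.

Yes — defined by □p → ◇p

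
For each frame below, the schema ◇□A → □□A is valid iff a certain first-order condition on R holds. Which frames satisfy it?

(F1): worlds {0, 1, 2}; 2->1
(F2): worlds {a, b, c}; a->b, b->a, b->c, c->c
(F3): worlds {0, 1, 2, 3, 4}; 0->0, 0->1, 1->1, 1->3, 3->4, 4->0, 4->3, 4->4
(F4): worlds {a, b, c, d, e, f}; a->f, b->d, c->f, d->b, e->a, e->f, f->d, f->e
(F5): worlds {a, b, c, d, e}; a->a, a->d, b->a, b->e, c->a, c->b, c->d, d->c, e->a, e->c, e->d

(F1)

The schema corresponds to a generalized confluence (Geach) condition: ∀x ∀y ∀z ((xRy ∧ xR²z) → ∃w (yRw ∧ z = w)).
(F1): ✓.
(F2): fails — bRa, bR²c but no w with aRw and c=w.
(F3): fails — 0R0, 0R²3 but no w with 0Rw and 3=w.
(F4): fails — eRa, eR²d but no w with aRw and d=w.
(F5): fails — aRa, aR²c but no w with aRw and c=w.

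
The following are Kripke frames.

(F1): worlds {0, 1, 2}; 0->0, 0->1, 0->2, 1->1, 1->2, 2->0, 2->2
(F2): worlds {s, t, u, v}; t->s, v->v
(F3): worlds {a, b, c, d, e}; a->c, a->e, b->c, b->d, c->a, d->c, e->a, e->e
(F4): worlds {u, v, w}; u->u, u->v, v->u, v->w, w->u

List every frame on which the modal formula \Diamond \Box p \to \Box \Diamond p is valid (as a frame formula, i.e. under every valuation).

The schema corresponds to convergence: \forall x \forall y \forall z (Rxy \wedge Rxz \to \exists w (Ryw \wedge Rzw)).
(F1): condition met.
(F2): fails — Rts and Rts but s and s have no common successor.
(F3): fails — Rbc and Rbd but c and d have no common successor.
(F4): condition met.

(F1), (F4)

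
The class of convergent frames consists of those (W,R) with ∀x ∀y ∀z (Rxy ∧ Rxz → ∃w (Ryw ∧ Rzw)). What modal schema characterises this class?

◇□ψ → □◇ψ

The condition is convergence. The .2 schema ◇□ψ → □◇ψ defines it.
Suppose ◇□ψ→□◇ψ is valid. Take Rxy, Rxz and set V(ψ)={w : Ryw}. Then □ψ at y so ◇□ψ at x, so □◇ψ at x, so ◇ψ at z, giving w with Rzw and Ryw.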